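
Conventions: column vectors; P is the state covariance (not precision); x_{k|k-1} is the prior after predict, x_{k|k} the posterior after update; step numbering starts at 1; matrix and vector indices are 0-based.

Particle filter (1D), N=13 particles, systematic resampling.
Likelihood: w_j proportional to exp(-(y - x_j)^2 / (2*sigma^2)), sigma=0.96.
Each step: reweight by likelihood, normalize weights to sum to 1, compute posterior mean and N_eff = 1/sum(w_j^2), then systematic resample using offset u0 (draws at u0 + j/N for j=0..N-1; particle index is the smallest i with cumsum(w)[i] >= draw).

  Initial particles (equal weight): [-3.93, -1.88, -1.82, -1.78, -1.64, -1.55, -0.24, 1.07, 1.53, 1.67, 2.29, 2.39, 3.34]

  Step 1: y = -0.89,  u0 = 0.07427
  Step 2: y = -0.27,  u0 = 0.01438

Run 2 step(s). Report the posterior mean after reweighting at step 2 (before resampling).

step 1: w=[0.0015, 0.1337, 0.1424, 0.1481, 0.1677, 0.1797, 0.1810, 0.0283, 0.0095, 0.0065, 0.0009, 0.0007, 0.0000]  mean=-1.3176  Neff=6.4856  idx=[1, 2, 2, 3, 3, 4, 4, 5, 5, 5, 6, 6, 9]
step 2: w=[0.0449, 0.0498, 0.0498, 0.0532, 0.0532, 0.0662, 0.0662, 0.0754, 0.0754, 0.0754, 0.1833, 0.1833, 0.0238]  mean=-1.0713  Neff=9.4141  idx=[0, 1, 3, 4, 6, 7, 8, 9, 10, 10, 10, 11, 11]

post_mean = -1.0713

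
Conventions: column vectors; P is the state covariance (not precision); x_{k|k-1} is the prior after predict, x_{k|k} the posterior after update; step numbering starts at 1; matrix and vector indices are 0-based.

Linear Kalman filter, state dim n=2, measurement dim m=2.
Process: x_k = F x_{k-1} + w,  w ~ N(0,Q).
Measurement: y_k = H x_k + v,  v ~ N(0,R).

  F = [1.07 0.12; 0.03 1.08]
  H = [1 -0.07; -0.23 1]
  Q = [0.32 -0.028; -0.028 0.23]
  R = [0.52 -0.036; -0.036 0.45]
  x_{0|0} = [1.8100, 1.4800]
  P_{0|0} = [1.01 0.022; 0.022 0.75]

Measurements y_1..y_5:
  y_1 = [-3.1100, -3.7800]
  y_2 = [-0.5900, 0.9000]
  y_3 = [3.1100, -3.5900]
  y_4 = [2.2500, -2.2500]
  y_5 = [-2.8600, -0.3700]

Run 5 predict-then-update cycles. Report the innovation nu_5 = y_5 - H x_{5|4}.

innov = [-4.4683, 2.0796]

step 1: x^-=[2.1143, 1.6527]  P^-=[1.4928 0.1271; 0.1271 1.1071]  S=[2.0004 -0.3277; -0.3277 1.5776]  K=[0.7447 0.0176; 0.1415 0.7126]  nu=[-5.1086, -4.9464]  x^+=[-1.7771, -2.5954]  P^+=[0.3916 0.0712; 0.0712 0.3320]
step 2: x^-=[-2.2129, -2.8563]  P^-=[0.7914 0.1101; 0.1101 0.6222]  S=[1.2990 -0.1497; -0.1497 1.0634]  K=[0.6053 0.0176; 0.1178 0.5779]  nu=[1.4230, 3.2473]  x^+=[-1.2945, -0.8122]  P^+=[0.3183 0.0593; 0.0593 0.2694]
step 3: x^-=[-1.4826, -0.9160]  P^-=[0.7035 0.0859; 0.0859 0.5484]  S=[1.2142 -0.1489; -0.1489 0.9961]  K=[0.5757 0.0099; 0.1062 0.5466]  nu=[4.5284, -3.0150]  x^+=[1.0946, -2.0831]  P^+=[0.3027 0.0533; 0.0533 0.2544]
step 4: x^-=[0.9213, -2.2170]  P^-=[0.6840 0.0765; 0.0765 0.5305]  S=[1.1958 -0.1527; -0.1527 0.9815]  K=[0.5682 0.0061; 0.1017 0.5384]  nu=[1.1735, 0.1789]  x^+=[1.5892, -2.0013]  P^+=[0.2988 0.0510; 0.0510 0.2503]
step 5: x^-=[1.4603, -2.1138]  P^-=[0.6788 0.0732; 0.0732 0.5256]  S=[1.1912 -0.1546; -0.1546 0.9778]  K=[0.5662 0.0047; 0.1001 0.5361]  nu=[-4.4683, 2.0796]  x^+=[-1.0599, -1.4462]  P^+=[0.2978 0.0502; 0.0502 0.2492]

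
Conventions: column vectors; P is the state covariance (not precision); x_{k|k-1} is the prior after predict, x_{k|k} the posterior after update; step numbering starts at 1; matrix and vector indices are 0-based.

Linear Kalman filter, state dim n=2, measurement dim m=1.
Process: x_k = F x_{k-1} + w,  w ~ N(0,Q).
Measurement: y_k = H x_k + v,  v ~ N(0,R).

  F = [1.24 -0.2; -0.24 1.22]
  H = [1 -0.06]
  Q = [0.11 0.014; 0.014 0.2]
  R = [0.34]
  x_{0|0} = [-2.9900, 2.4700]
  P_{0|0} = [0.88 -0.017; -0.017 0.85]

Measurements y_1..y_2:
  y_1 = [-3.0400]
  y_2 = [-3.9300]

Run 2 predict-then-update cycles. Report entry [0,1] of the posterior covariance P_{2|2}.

step 1: x^-=[-4.2016, 3.7310]  P^-=[1.5055 -0.4818; -0.4818 1.5258]  S=[1.9088]  K=[0.8039; -0.3004]  nu=[1.3855]  x^+=[-3.0879, 3.3148]  P^+=[0.2721 -0.0209; -0.0209 1.3536]
step 2: x^-=[-4.4919, 4.7852]  P^-=[0.5928 -0.4299; -0.4299 2.2426]  S=[0.9925]  K=[0.6233; -0.5687]  nu=[0.8491]  x^+=[-3.9627, 4.3023]  P^+=[0.2072 -0.0781; -0.0781 1.9216]

P_post[0,1] = -0.0781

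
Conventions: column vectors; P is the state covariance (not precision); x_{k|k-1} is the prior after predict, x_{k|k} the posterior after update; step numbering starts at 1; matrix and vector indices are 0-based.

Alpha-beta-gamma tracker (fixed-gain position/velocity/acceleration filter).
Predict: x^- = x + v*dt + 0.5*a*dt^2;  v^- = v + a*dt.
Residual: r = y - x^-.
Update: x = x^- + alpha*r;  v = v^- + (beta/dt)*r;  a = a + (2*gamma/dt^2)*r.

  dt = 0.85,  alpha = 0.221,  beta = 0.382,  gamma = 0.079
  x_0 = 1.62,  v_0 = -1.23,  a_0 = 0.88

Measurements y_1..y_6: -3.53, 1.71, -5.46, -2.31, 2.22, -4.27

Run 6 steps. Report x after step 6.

x_post = -1.2579

step 1: x_pred=0.8924  r=-4.4224  x^+=-0.0850  v^+=-2.4695  a^+=-0.0871
step 2: x_pred=-2.2155  r=3.9255  x^+=-1.3479  v^+=-0.7794  a^+=0.7713
step 3: x_pred=-1.7318  r=-3.7282  x^+=-2.5557  v^+=-1.7993  a^+=-0.0440
step 4: x_pred=-4.1010  r=1.7910  x^+=-3.7052  v^+=-1.0318  a^+=0.3477
step 5: x_pred=-4.4565  r=6.6765  x^+=-2.9810  v^+=2.2643  a^+=1.8077
step 6: x_pred=-0.4033  r=-3.8667  x^+=-1.2579  v^+=2.0631  a^+=0.9622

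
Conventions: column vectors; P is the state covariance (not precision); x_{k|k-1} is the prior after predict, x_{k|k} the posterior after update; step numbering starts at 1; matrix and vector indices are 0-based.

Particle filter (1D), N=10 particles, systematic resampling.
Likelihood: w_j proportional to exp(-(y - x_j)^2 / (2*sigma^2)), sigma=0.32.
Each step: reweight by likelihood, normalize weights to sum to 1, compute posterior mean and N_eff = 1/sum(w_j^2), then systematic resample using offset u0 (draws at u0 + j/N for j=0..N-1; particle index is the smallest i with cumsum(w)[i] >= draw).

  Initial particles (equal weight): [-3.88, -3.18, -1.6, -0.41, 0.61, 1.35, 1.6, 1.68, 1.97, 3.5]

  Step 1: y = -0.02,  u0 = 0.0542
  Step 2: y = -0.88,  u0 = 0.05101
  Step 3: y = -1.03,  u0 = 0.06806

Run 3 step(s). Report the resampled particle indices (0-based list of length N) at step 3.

resampled_idx = [0, 1, 2, 3, 4, 5, 6, 7, 8, 9]

step 1: w=[0.0000, 0.0000, 0.0000, 0.7675, 0.2323, 0.0002, 0.0000, 0.0000, 0.0000, 0.0000]  mean=-0.1728  Neff=1.5550  idx=[3, 3, 3, 3, 3, 3, 3, 3, 4, 4]
step 2: w=[0.1250, 0.1250, 0.1250, 0.1250, 0.1250, 0.1250, 0.1250, 0.1250, 0.0000, 0.0000]  mean=-0.4100  Neff=8.0002  idx=[0, 1, 2, 2, 3, 4, 5, 6, 6, 7]
step 3: w=[0.1000, 0.1000, 0.1000, 0.1000, 0.1000, 0.1000, 0.1000, 0.1000, 0.1000, 0.1000]  mean=-0.4100  Neff=10.0000  idx=[0, 1, 2, 3, 4, 5, 6, 7, 8, 9]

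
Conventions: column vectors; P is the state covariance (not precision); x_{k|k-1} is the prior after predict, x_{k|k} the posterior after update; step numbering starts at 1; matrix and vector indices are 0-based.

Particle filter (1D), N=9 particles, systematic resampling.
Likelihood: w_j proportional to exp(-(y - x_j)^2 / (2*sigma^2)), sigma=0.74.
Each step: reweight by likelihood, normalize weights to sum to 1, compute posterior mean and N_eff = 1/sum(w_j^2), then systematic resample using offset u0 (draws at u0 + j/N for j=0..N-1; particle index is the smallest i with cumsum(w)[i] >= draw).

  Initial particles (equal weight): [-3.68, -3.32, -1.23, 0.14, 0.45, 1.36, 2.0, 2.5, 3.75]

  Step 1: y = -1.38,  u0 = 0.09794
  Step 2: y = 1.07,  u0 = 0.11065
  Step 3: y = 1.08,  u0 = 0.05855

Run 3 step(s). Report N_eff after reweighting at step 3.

N_eff = 8.6797

step 1: w=[0.0067, 0.0271, 0.8238, 0.1020, 0.0395, 0.0009, 0.0000, 0.0000, 0.0000]  mean=-1.0945  Neff=1.4463  idx=[2, 2, 2, 2, 2, 2, 2, 3, 4]
step 2: w=[0.0066, 0.0066, 0.0066, 0.0066, 0.0066, 0.0066, 0.0066, 0.3740, 0.5800]  mean=0.2567  Neff=2.0985  idx=[7, 7, 7, 8, 8, 8, 8, 8, 8]
step 3: w=[0.0809, 0.0809, 0.0809, 0.1262, 0.1262, 0.1262, 0.1262, 0.1262, 0.1262]  mean=0.3747  Neff=8.6797  idx=[0, 2, 3, 4, 5, 5, 6, 7, 8]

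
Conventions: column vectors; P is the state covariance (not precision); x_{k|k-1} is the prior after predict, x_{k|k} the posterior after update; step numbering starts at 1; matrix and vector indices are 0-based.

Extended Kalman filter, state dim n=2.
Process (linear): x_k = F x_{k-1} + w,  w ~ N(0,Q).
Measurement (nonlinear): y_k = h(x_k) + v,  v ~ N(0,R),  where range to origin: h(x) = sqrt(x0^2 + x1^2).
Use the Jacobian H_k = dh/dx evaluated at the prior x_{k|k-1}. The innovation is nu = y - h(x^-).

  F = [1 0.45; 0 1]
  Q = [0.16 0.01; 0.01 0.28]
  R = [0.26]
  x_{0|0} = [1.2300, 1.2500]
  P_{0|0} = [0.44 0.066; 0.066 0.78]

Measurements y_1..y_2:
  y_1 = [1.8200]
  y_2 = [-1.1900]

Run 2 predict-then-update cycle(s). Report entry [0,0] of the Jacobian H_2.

step 1: x^-=[1.7925, 1.2500]  P^-=[0.8174 0.4270; 0.4270 1.0600]  H_jac=[0.8203 0.5720]  S=[1.5574]  K=[0.5873; 0.6142]  nu=[-0.3653]  x^+=[1.5780, 1.0256]  P^+=[0.2802 -0.1348; -0.1348 0.4725]
step 2: x^-=[2.0395, 1.0256]  P^-=[0.4145 0.0878; 0.0878 0.7525]  H_jac=[0.8934 0.4493]  S=[0.8132]  K=[0.5039; 0.5122]  nu=[-3.4729]  x^+=[0.2895, -0.7531]  P^+=[0.2080 -0.1221; -0.1221 0.5391]

H_jac[0,0] = 0.8934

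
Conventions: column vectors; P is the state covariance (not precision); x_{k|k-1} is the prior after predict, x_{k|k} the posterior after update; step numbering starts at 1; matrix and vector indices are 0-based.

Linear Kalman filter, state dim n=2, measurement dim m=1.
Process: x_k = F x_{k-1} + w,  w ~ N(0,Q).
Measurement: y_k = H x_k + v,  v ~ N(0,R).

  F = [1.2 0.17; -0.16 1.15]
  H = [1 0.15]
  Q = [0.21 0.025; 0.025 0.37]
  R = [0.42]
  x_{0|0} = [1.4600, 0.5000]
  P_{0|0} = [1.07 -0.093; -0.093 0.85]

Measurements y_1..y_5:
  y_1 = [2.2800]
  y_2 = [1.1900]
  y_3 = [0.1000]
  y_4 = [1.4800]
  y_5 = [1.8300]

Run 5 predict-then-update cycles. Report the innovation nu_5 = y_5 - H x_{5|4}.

step 1: x^-=[1.8370, 0.3414]  P^-=[1.7374 -0.1401; -0.1401 1.5557]  S=[2.1504]  K=[0.7982; 0.0434]  nu=[0.3918]  x^+=[2.1497, 0.3584]  P^+=[0.3674 -0.2145; -0.2145 1.5517]
step 2: x^-=[2.6406, 0.0682]  P^-=[0.6964 -0.0324; -0.0324 2.5105]  S=[1.1632]  K=[0.5945; 0.2959]  nu=[-1.4608]  x^+=[1.7721, -0.3640]  P^+=[0.2853 -0.2370; -0.2370 2.4086]
step 3: x^-=[2.0646, -0.7022]  P^-=[0.5937 0.1205; 0.1205 3.6500]  S=[1.1319]  K=[0.5404; 0.5901]  nu=[-1.8593]  x^+=[1.0598, -1.7994]  P^+=[0.2631 -0.2405; -0.2405 3.2558]
step 4: x^-=[0.9659, -2.2388]  P^-=[0.5848 0.2856; 0.2856 4.7710]  S=[1.1978]  K=[0.5240; 0.8359]  nu=[0.8500]  x^+=[1.4112, -1.5283]  P^+=[0.2559 -0.2390; -0.2390 3.9340]
step 5: x^-=[1.4336, -1.9834]  P^-=[0.5947 0.4216; 0.4216 5.6673]  S=[1.2687]  K=[0.5186; 1.0024]  nu=[0.6939]  x^+=[1.7935, -1.2878]  P^+=[0.2535 -0.2379; -0.2379 4.3925]

innov = [0.6939]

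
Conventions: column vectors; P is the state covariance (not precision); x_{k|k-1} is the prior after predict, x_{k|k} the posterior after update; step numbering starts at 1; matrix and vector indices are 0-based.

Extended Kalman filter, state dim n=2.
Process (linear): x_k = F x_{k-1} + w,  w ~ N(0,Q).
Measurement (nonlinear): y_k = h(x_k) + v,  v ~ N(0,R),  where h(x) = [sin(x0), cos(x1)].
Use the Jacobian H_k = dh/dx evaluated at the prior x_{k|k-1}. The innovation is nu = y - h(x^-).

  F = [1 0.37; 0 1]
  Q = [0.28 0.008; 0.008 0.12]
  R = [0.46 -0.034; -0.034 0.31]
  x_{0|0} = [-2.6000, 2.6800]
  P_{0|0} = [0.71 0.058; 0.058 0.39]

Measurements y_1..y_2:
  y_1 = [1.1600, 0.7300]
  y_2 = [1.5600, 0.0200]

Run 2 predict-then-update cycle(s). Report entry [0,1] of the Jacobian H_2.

step 1: x^-=[-1.6084, 2.6800]  P^-=[1.0863 0.2103; 0.2103 0.5100]  H_jac=[-0.0376 0.0000; 0.0000 -0.4454]  S=[0.4615 -0.0305; -0.0305 0.4112]  K=[-0.1040 -0.2355; -0.0539 -0.5564]  nu=[2.1593, 1.6253]  x^+=[-2.2158, 1.6593]  P^+=[1.0600 0.1560; 0.1560 0.3832]
step 2: x^-=[-1.6019, 1.6593]  P^-=[1.5079 0.3058; 0.3058 0.5032]  H_jac=[-0.0311 0.0000; 0.0000 -0.9961]  S=[0.4615 -0.0245; -0.0245 0.8093]  K=[-0.1218 -0.3800; -0.0536 -0.6210]  nu=[2.5595, 0.1084]  x^+=[-1.9549, 1.4548]  P^+=[1.3864 0.1141; 0.1141 0.1914]

H_jac[0,1] = 0.0000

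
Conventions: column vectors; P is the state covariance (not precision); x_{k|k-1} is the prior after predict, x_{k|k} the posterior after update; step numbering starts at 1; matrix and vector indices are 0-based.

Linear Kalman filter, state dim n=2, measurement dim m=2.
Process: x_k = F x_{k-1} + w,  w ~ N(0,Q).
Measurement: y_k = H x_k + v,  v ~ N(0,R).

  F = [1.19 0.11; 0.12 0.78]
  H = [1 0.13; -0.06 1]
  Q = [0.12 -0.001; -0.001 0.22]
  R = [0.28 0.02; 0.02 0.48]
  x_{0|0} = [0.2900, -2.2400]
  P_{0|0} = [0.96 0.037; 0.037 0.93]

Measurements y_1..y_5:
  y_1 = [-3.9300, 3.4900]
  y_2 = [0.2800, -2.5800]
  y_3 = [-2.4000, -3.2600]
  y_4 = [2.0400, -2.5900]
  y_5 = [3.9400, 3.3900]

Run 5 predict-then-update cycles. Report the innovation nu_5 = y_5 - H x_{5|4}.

innov = [4.0992, 4.7079]

step 1: x^-=[0.0987, -1.7124]  P^-=[1.5004 0.2507; 0.2507 0.8066]  S=[1.8592 0.2836; 0.2836 1.2619]  K=[0.8337 -0.0600; 0.0990 0.6050]  nu=[-3.8061, 5.2083]  x^+=[-3.3870, 1.0621]  P^+=[0.2320 0.0018; 0.0018 0.2925]
step 2: x^-=[-3.9137, 0.4220]  P^-=[0.4525 0.0589; 0.0589 0.4016]  S=[0.7546 0.1035; 0.1035 0.8762]  K=[0.6148 -0.0364; 0.0863 0.4441]  nu=[4.1388, -3.2368]  x^+=[-1.2513, -0.6584]  P^+=[0.1708 0.0051; 0.0051 0.2152]
step 3: x^-=[-1.5615, -0.6637]  P^-=[0.3657 0.0466; 0.0466 0.3544]  S=[0.6639 0.0904; 0.0904 0.8301]  K=[0.5644 -0.0317; 0.0832 0.4145]  nu=[-0.7523, -2.6900]  x^+=[-1.9007, -1.8412]  P^+=[0.1567 0.0055; 0.0055 0.2009]
step 4: x^-=[-2.4644, -1.6642]  P^-=[0.3457 0.0438; 0.0438 0.3455]  S=[0.6430 0.0876; 0.0876 0.8215]  K=[0.5508 -0.0307; 0.0823 0.4086]  nu=[4.7207, -1.0737]  x^+=[0.1686, -1.7146]  P^+=[0.1529 0.0054; 0.0054 0.1981]
step 5: x^-=[0.0120, -1.3172]  P^-=[0.3403 0.0430; 0.0430 0.3438]  S=[0.6373 0.0869; 0.0869 0.8198]  K=[0.5469 -0.0305; 0.0820 0.4075]  nu=[4.0992, 4.7079]  x^+=[2.1106, 0.9372]  P^+=[0.1518 0.0054; 0.0054 0.1976]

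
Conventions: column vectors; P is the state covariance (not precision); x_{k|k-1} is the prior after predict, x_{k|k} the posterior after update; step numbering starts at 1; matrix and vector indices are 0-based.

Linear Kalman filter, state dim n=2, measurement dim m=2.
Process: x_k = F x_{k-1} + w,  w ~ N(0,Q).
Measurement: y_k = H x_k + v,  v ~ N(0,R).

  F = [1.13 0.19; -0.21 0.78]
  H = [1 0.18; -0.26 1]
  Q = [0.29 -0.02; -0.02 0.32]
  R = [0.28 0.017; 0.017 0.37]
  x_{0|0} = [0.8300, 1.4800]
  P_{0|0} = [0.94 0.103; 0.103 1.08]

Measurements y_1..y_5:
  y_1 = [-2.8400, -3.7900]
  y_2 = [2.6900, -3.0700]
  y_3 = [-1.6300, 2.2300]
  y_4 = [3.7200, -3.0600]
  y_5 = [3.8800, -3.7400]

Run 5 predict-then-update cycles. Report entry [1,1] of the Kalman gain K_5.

step 1: x^-=[1.2191, 0.9801]  P^-=[1.5735 0.0037; 0.0037 0.9848]  S=[1.8867 -0.2114; -0.2114 1.4592]  K=[0.8165 -0.1596; 0.1742 0.6994]  nu=[-4.2355, -4.4531]  x^+=[-1.5283, -2.8726]  P^+=[0.2236 0.0130; 0.0130 0.2651]
step 2: x^-=[-2.2728, -1.9197]  P^-=[0.5906 -0.0229; -0.0229 0.4869]  S=[0.8781 -0.0707; -0.0707 0.9087]  K=[0.6563 -0.1431; 0.1182 0.5516]  nu=[5.3084, -1.7412]  x^+=[1.4604, -2.2527]  P^+=[0.1804 0.0051; 0.0051 0.2074]
step 3: x^-=[1.2223, -2.0638]  P^-=[0.5301 -0.0278; -0.0278 0.4525]  S=[0.8147 -0.0658; -0.0658 0.8727]  K=[0.6330 -0.1420; 0.1091 0.5349]  nu=[-2.4808, 4.6116]  x^+=[-1.0028, 0.1325]  P^+=[0.1742 0.0035; 0.0035 0.2007]
step 4: x^-=[-1.1080, 0.3139]  P^-=[0.5212 -0.0286; -0.0286 0.4486]  S=[0.8054 -0.0650; -0.0650 0.8688]  K=[0.6292 -0.1418; 0.1078 0.5330]  nu=[4.7715, -3.6620]  x^+=[2.4138, -1.1239]  P^+=[0.1732 0.0033; 0.0033 0.1999]
step 5: x^-=[2.5141, -1.3835]  P^-=[0.5198 -0.0287; -0.0287 0.4482]  S=[0.8039 -0.0649; -0.0649 0.8683]  K=[0.6286 -0.1418; 0.1076 0.5328]  nu=[1.6150, -1.7028]  x^+=[3.7707, -2.1171]  P^+=[0.1730 0.0032; 0.0032 0.1998]

K[1,1] = 0.5328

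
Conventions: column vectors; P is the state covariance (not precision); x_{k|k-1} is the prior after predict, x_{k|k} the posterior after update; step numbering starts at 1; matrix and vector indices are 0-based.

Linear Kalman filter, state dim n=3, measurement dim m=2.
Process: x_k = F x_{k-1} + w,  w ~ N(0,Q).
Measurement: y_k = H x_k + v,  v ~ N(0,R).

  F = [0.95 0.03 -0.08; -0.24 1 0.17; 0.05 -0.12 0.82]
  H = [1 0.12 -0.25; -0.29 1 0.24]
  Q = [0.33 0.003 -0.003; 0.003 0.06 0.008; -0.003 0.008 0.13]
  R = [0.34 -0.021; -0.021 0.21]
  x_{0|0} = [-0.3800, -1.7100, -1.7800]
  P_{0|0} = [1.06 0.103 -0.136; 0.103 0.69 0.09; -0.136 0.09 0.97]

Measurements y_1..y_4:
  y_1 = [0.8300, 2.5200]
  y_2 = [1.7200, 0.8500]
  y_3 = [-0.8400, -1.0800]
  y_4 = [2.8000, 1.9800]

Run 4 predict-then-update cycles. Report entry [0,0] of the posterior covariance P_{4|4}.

P_post[0,0] = 0.2193

step 1: x^-=[-0.2699, -1.9214, -1.2734]  P^-=[1.3196 -0.1654 -0.1327; -0.1654 0.8313 0.1534; -0.1327 0.1534 0.7647]  S=[1.7368 -0.5848; -0.5848 1.3844]  K=[0.7303 -0.1104; 0.1900 0.7420; -0.0986 0.2295]  nu=[1.0121, 4.6687]  x^+=[-0.0461, 1.7352, -0.3016]  P^+=[0.2822 0.0117 0.1318; 0.0117 0.1713 -0.0671; 0.1318 -0.0671 0.6484]
step 2: x^-=[0.0323, 1.6950, -0.4579]  P^-=[0.5699 -0.0252 0.0658; -0.0252 0.2271 -0.0031; 0.0658 -0.0031 0.5931]  S=[0.9115 -0.1976; -0.1976 0.5232]  K=[0.5789 -0.1151; 0.1089 0.4878; -0.0448 0.2127]  nu=[1.3698, -0.7257]  x^+=[0.9089, 1.4902, -0.6735]  P^+=[0.2311 0.0001 0.1276; 0.0001 0.1128 -0.0527; 0.1276 -0.0527 0.5638]
step 3: x^-=[0.9620, 1.1575, -0.6857]  P^-=[0.5232 -0.0269 0.0677; -0.0269 0.1741 0.0041; 0.0677 0.0041 0.5321]  S=[0.8584 -0.1895; -0.1895 0.4669]  K=[0.5593 -0.1208; 0.0860 0.4265; -0.0247 0.2303]  nu=[-2.1124, -1.7940]  x^+=[-0.0028, 0.2107, -1.0465]  P^+=[0.2222 -0.0009 0.1175; -0.0009 0.0967 -0.0382; 0.1175 -0.0382 0.5047]
step 4: x^-=[0.0874, 0.0335, -0.8836]  P^-=[0.5161 -0.0284 0.0640; -0.0284 0.1619 0.0114; 0.0640 0.0114 0.4885]  S=[0.8495 -0.1905; -0.1905 0.4565]  K=[0.5569 -0.1240; 0.0784 0.4114; -0.0141 0.2352]  nu=[2.4877, 2.1839]  x^+=[1.2019, 1.1270, -0.4050]  P^+=[0.2193 -0.0004 0.1092; -0.0004 0.0917 -0.0295; 0.1092 -0.0295 0.4618]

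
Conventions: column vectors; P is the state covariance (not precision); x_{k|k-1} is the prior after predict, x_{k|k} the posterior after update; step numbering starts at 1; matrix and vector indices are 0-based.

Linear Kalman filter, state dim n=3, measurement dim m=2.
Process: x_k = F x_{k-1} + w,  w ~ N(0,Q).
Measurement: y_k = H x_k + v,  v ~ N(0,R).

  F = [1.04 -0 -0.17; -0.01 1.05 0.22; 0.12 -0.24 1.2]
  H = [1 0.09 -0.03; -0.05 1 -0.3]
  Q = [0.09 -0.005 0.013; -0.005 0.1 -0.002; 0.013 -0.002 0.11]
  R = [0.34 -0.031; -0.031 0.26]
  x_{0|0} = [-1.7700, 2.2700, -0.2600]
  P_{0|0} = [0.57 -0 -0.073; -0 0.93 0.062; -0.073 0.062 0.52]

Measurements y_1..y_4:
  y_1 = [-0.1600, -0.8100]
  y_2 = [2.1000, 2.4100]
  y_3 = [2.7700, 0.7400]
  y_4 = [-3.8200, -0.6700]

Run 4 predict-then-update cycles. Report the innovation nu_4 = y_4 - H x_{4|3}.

innov = [-6.1002, -1.1431]

step 1: x^-=[-1.7966, 2.3440, -1.0692]  P^-=[0.7474 -0.0583 -0.1090; -0.0583 1.1795 -0.0260; -0.1090 -0.0260 0.8638]  S=[1.0939 0.0216; 0.0216 1.5373]  K=[0.6824 -0.0505; 0.0292 0.7738; -0.1219 -0.1802]  nu=[1.3936, -3.5646]  x^+=[-0.6656, -0.3737, -0.5967]  P^+=[0.2355 -0.0314 -0.0295; -0.0314 0.2571 0.1945; -0.0295 0.1945 0.7967]
step 2: x^-=[-0.5907, -0.5170, -0.7063]  P^-=[0.3782 -0.1130 -0.1406; -0.1130 0.5126 0.3736; -0.1406 0.3736 1.1568]  S=[0.7095 -0.0852; -0.0852 0.6606]  K=[0.5164 -0.0693; -0.0368 0.6101; -0.1966 0.0255]  nu=[2.7161, 2.6856]  x^+=[0.6258, 1.0217, -1.1718]  P^+=[0.1798 -0.0446 -0.0651; -0.0446 0.2619 0.3479; -0.0651 0.3479 1.1281]
step 3: x^-=[0.8500, 0.8087, -1.5763]  P^-=[0.3401 -0.1748 -0.2493; -0.1748 0.6053 0.6429; -0.2493 0.6429 1.5355]  S=[0.6664 -0.1160; -0.1160 0.6286]  K=[0.4810 -0.0974; -0.0960 0.6523; -0.3125 0.2521]  nu=[1.7999, -0.4991]  x^+=[1.7643, 0.3103, -2.2647]  P^+=[0.1691 -0.0666 -0.1161; -0.0666 0.3172 0.4931; -0.1161 0.4931 1.4122]
step 4: x^-=[2.2199, -0.1900, -2.5803]  P^-=[0.3547 -0.2471 -0.3598; -0.2471 0.7478 0.8757; -0.3598 0.8757 1.8507]  S=[0.6748 -0.1533; -0.1533 0.6637]  K=[0.4802 -0.1255; -0.1426 0.7165; -0.4039 0.4167]  nu=[-6.1002, -1.1431]  x^+=[-0.5658, -0.1391, -0.5927]  P^+=[0.1702 -0.0857 -0.1557; -0.0857 0.3620 0.5852; -0.1557 0.5852 1.5737]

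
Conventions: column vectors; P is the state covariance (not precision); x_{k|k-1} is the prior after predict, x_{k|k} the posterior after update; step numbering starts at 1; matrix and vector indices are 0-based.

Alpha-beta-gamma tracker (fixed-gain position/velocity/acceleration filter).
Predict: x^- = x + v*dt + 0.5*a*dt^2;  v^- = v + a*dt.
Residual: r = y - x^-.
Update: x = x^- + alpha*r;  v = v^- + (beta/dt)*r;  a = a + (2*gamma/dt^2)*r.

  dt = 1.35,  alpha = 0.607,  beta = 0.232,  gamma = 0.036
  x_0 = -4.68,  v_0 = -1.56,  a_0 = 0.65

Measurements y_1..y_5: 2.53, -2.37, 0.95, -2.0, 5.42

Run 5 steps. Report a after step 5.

a_post = 0.5542

step 1: x_pred=-6.1937  r=8.7237  x^+=-0.8984  v^+=0.8167  a^+=0.9946
step 2: x_pred=1.1105  r=-3.4805  x^+=-1.0022  v^+=1.5613  a^+=0.8571
step 3: x_pred=1.8867  r=-0.9367  x^+=1.3181  v^+=2.5575  a^+=0.8201
step 4: x_pred=5.5181  r=-7.5181  x^+=0.9546  v^+=2.3727  a^+=0.5231
step 5: x_pred=4.6344  r=0.7856  x^+=5.1113  v^+=3.2139  a^+=0.5542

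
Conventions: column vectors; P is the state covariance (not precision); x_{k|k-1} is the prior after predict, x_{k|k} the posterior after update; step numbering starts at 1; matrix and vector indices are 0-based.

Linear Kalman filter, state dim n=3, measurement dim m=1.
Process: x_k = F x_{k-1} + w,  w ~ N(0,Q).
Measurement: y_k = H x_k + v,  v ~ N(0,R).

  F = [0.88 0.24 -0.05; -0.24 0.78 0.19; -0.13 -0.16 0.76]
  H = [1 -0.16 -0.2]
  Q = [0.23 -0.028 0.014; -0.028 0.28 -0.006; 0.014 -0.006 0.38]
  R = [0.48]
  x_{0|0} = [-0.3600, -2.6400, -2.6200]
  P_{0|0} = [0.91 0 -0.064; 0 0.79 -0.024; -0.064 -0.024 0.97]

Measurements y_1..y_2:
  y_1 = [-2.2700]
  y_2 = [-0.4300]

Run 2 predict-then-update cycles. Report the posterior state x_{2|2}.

x_post = [-1.5185, -1.4012, -0.5048]

step 1: x^-=[-0.8194, -2.4706, -1.5220]  P^-=[0.9888 -0.0931 -0.2051; -0.0931 0.8468 0.0636; -0.2051 0.0636 0.9944]  S=[1.6462]  K=[0.6346; -0.1466; -0.2516]  nu=[-2.1503]  x^+=[-2.1841, -2.1553, -0.9810]  P^+=[0.3258 0.0600 0.0577; 0.0600 0.8114 0.0029; 0.0577 0.0029 0.8902]
step 2: x^-=[-2.3902, -1.3434, -0.1168]  P^-=[0.5515 0.0947 -0.0590; 0.0947 0.7977 0.0173; -0.0590 0.0173 0.9108]  S=[1.0827]  K=[0.5062; -0.0336; -0.2253]  nu=[1.7219]  x^+=[-1.5185, -1.4012, -0.5048]  P^+=[0.2740 0.1131 0.0645; 0.1131 0.7965 0.0091; 0.0645 0.0091 0.8558]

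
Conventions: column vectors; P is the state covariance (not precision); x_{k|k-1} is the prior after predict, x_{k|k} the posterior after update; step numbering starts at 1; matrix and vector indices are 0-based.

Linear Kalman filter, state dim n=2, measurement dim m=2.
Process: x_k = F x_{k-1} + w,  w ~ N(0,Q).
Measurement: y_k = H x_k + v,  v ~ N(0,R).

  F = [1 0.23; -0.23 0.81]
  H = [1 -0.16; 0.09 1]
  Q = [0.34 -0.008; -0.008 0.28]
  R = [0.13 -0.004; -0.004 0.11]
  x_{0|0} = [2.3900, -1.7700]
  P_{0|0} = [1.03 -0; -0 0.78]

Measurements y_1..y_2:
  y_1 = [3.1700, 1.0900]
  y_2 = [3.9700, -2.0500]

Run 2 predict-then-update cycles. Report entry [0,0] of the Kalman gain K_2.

K[0,0] = 0.7730

step 1: x^-=[1.9829, -1.9834]  P^-=[1.4113 -0.0996; -0.0996 0.8462]  S=[1.5948 -0.1105; -0.1105 0.9498]  K=[0.9042 0.1341; -0.0869 0.8715]  nu=[0.8698, 2.8949]  x^+=[3.1576, 0.4638]  P^+=[0.1171 0.0006; 0.0006 0.0962]
step 2: x^-=[3.2643, -0.3506]  P^-=[0.4625 -0.0166; -0.0166 0.3491]  S=[0.6067 -0.0346; -0.0346 0.4598]  K=[0.7730 0.1126; -0.0766 0.7501]  nu=[0.6496, -1.9932]  x^+=[3.5421, -1.8955]  P^+=[0.1001 0.0003; 0.0003 0.0828]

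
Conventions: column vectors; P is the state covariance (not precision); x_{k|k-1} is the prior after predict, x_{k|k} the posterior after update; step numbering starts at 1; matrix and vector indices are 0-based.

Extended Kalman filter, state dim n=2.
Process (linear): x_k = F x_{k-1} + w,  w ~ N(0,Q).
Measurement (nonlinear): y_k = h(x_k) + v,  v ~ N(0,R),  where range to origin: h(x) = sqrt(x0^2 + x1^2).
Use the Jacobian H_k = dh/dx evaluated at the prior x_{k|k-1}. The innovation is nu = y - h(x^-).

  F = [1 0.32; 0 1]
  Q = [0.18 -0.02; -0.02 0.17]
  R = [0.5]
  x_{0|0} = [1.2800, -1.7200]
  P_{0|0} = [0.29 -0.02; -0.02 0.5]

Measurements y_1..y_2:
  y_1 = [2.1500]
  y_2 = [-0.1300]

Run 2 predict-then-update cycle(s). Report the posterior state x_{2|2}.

step 1: x^-=[0.7296, -1.7200]  P^-=[0.5084 0.1200; 0.1200 0.6700]  H_jac=[0.3905 -0.9206]  S=[1.0591]  K=[0.0831; -0.5381]  nu=[0.2817]  x^+=[0.7530, -1.8716]  P^+=[0.5011 0.1674; 0.1674 0.3633]
step 2: x^-=[0.1541, -1.8716]  P^-=[0.8254 0.2636; 0.2636 0.5333]  H_jac=[0.0821 -0.9966]  S=[0.9921]  K=[-0.1966; -0.5139]  nu=[-2.0079]  x^+=[0.5488, -0.8397]  P^+=[0.7871 0.1634; 0.1634 0.2713]

x_post = [0.5488, -0.8397]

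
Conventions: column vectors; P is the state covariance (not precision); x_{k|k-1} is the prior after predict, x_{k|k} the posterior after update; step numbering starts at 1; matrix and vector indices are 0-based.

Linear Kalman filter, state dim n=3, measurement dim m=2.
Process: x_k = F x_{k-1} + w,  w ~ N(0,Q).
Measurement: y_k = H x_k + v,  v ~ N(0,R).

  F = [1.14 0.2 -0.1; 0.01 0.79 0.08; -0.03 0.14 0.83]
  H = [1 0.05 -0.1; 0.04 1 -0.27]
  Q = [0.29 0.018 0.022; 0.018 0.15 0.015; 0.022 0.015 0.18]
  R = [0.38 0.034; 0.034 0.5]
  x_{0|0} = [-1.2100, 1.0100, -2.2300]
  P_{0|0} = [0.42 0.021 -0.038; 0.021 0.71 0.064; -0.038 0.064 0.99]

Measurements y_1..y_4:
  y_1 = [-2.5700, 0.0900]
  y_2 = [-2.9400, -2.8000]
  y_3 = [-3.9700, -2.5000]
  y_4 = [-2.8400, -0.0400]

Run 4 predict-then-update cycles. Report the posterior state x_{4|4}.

step 1: x^-=[-0.9544, 0.6074, -1.6732]  P^-=[0.8898 0.1385 -0.0778; 0.1385 0.6078 0.2011; -0.0778 0.2011 0.8929]  S=[1.3077 0.2614; 0.2614 1.0785]  K=[0.6889 0.0140; 0.0107 0.5158; -0.1178 -0.0114]  nu=[-1.8133, -0.9310]  x^+=[-2.2166, 0.1078, -1.4490]  P^+=[0.2640 0.0282 0.0310; 0.0282 0.3179 0.2250; 0.0310 0.2250 0.8739]
step 2: x^-=[-2.3605, -0.0529, -1.1211]  P^-=[0.6513 0.0783 0.0173; 0.0783 0.3829 0.2577; 0.0173 0.2577 0.8390]  S=[1.0424 0.1463; 0.1463 0.8119]  K=[0.6255 0.0101; 0.0144 0.3872; -0.0585 0.0498]  nu=[-0.6890, -2.9553]  x^+=[-2.8212, -1.2073, -1.2280]  P^+=[0.2416 0.0303 0.0506; 0.0303 0.2594 0.2462; 0.0506 0.2462 0.8343]
step 3: x^-=[-3.3348, -1.0802, -1.1036]  P^-=[0.6151 0.0715 0.0418; 0.0715 0.3489 0.2628; 0.0418 0.2628 0.8145]  S=[1.0003 0.1283; 0.1283 0.7722]  K=[0.6133 0.0078; 0.0163 0.3610; -0.0346 0.0635]  nu=[-0.6916, -1.5844]  x^+=[-3.7713, -1.6634, -1.1802]  P^+=[0.2376 0.0308 0.0577; 0.0308 0.2465 0.2471; 0.0577 0.2471 0.8107]
step 4: x^-=[-4.5140, -1.4462, -1.0993]  P^-=[0.6077 0.0707 0.0506; 0.0707 0.3409 0.2605; 0.0506 0.2605 0.7979]  S=[0.9909 0.1243; 0.1243 0.7639]  K=[0.6109 0.0071; 0.0177 0.3550; -0.0246 0.0657]  nu=[1.6364, 1.2899]  x^+=[-3.5053, -0.9593, -1.0548]  P^+=[0.2368 0.0311 0.0601; 0.0311 0.2427 0.2441; 0.0601 0.2441 0.7944]

x_post = [-3.5053, -0.9593, -1.0548]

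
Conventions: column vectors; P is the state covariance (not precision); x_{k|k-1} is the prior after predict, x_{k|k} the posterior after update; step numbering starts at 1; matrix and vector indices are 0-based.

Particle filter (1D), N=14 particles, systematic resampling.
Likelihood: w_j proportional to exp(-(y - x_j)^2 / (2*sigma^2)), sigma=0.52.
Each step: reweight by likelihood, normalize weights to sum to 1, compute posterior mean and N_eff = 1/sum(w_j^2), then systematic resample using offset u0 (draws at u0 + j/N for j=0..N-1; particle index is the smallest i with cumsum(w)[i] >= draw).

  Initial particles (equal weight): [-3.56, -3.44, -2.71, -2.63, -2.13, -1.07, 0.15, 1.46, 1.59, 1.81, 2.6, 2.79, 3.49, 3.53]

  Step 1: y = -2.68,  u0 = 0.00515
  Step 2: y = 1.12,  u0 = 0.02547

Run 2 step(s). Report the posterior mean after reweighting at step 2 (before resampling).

post_mean = -2.1325

step 1: w=[0.0757, 0.1089, 0.3163, 0.3154, 0.1811, 0.0026, 0.0000, 0.0000, 0.0000, 0.0000, 0.0000, 0.0000, 0.0000, 0.0000]  mean=-2.7192  Neff=4.0014  idx=[0, 1, 1, 2, 2, 2, 2, 3, 3, 3, 3, 3, 4, 4]
step 2: w=[0.0000, 0.0000, 0.0000, 0.0003, 0.0003, 0.0003, 0.0003, 0.0008, 0.0008, 0.0008, 0.0008, 0.0008, 0.4976, 0.4976]  mean=-2.1325  Neff=2.0195  idx=[12, 12, 12, 12, 12, 12, 12, 13, 13, 13, 13, 13, 13, 13]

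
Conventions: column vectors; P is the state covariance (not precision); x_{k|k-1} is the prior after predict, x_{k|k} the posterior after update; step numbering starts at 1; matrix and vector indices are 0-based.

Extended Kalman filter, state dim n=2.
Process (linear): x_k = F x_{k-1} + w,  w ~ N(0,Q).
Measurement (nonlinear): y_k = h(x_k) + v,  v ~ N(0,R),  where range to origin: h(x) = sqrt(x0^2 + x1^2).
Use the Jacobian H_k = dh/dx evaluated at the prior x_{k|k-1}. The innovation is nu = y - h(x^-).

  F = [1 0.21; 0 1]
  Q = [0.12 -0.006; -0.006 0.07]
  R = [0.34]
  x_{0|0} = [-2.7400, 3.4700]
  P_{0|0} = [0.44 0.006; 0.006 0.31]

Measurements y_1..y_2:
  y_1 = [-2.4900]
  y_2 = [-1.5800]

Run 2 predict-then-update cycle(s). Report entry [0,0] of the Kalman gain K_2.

step 1: x^-=[-2.0113, 3.4700]  P^-=[0.5762 0.0651; 0.0651 0.3800]  H_jac=[-0.5015 0.8652]  S=[0.7128]  K=[-0.3263; 0.4154]  nu=[-6.5008]  x^+=[0.1101, 0.7696]  P^+=[0.5003 0.1617; 0.1617 0.2570]
step 2: x^-=[0.2717, 0.7696]  P^-=[0.6995 0.2097; 0.2097 0.3270]  H_jac=[0.3329 0.9430]  S=[0.8399]  K=[0.5127; 0.4502]  nu=[-2.3961]  x^+=[-0.9568, -0.3092]  P^+=[0.4788 0.0158; 0.0158 0.1567]

K[0,0] = 0.5127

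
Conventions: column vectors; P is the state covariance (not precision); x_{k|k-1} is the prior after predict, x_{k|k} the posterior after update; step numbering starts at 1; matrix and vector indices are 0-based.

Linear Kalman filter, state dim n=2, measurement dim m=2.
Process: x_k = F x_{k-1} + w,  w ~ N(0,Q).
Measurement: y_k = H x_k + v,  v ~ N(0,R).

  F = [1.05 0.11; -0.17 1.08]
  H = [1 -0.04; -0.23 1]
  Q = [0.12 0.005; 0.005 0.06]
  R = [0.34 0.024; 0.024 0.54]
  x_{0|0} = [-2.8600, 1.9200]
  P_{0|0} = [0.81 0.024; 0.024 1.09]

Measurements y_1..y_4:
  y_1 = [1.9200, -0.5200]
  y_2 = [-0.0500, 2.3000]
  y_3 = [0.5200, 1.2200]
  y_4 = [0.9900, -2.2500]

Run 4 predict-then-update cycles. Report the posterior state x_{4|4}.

x_post = [0.9601, 0.1441]

step 1: x^-=[-2.7918, 2.5598]  P^-=[1.0318 0.0167; 0.0167 1.3460]  S=[1.3726 -0.2503; -0.2503 1.9329]  K=[0.7481 -0.0173; 0.1020 0.7076]  nu=[4.8142, -3.7219]  x^+=[0.8738, 0.4171]  P^+=[0.2566 0.0677; 0.0677 0.4001]
step 2: x^-=[0.9633, 0.3020]  P^-=[0.4234 0.0822; 0.0822 0.5092]  S=[0.7576 -0.0108; -0.0108 1.0338]  K=[0.5544 -0.0089; 0.0884 0.4752]  nu=[-1.0013, 2.2196]  x^+=[0.3885, 1.2683]  P^+=[0.1904 0.0523; 0.0523 0.2708]
step 3: x^-=[0.5474, 1.3037]  P^-=[0.3452 0.0615; 0.0615 0.3621]  S=[0.6809 -0.0078; -0.0078 0.8921]  K=[0.5032 -0.0157; 0.0735 0.3907]  nu=[0.0247, 0.0422]  x^+=[0.5592, 1.3220]  P^+=[0.1725 0.0433; 0.0433 0.2227]
step 4: x^-=[0.7326, 1.3327]  P^-=[0.3228 0.0490; 0.0490 0.3089]  S=[0.6594 -0.0132; -0.0132 0.8434]  K=[0.4862 -0.0224; 0.0626 0.3538]  nu=[0.3107, -3.4142]  x^+=[0.9601, 0.1441]  P^+=[0.1663 0.0378; 0.0378 0.2013]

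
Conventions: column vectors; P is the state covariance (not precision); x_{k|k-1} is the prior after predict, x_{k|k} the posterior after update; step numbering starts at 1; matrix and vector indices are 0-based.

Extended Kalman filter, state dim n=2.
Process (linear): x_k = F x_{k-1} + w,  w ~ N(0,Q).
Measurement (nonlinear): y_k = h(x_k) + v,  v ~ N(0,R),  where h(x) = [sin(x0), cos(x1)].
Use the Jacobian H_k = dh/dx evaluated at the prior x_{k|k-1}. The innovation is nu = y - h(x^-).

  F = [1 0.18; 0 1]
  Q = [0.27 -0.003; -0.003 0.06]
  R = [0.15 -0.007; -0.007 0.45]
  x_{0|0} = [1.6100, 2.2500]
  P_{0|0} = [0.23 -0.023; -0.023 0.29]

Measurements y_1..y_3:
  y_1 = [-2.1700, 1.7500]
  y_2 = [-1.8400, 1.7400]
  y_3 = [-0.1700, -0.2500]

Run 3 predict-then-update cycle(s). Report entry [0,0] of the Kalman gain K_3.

step 1: x^-=[2.0150, 2.2500]  P^-=[0.5011 0.0262; 0.0262 0.3500]  H_jac=[-0.4297 0.0000; 0.0000 -0.7781]  S=[0.2425 0.0018; 0.0018 0.6619]  K=[-0.8877 -0.0284; -0.0434 -0.4113]  nu=[-3.0730, 2.3782]  x^+=[4.6751, 1.4053]  P^+=[0.3094 0.0085; 0.0085 0.2375]
step 2: x^-=[4.9281, 1.4053]  P^-=[0.5901 0.0482; 0.0482 0.2975]  H_jac=[0.2140 0.0000; 0.0000 -0.9863]  S=[0.1770 -0.0172; -0.0172 0.7394]  K=[0.7088 -0.0478; 0.0198 -0.3964]  nu=[-0.8632, 1.5752]  x^+=[4.2409, 0.7638]  P^+=[0.4983 0.0269; 0.0269 0.1810]
step 3: x^-=[4.3784, 0.7638]  P^-=[0.7839 0.0564; 0.0564 0.2410]  H_jac=[-0.3278 0.0000; 0.0000 -0.6917]  S=[0.2342 0.0058; 0.0058 0.5653]  K=[-1.0956 -0.0578; -0.0717 -0.2941]  nu=[0.7747, -0.9722]  x^+=[3.5858, 0.9942]  P^+=[0.5001 0.0265; 0.0265 0.1906]

K[0,0] = -1.0956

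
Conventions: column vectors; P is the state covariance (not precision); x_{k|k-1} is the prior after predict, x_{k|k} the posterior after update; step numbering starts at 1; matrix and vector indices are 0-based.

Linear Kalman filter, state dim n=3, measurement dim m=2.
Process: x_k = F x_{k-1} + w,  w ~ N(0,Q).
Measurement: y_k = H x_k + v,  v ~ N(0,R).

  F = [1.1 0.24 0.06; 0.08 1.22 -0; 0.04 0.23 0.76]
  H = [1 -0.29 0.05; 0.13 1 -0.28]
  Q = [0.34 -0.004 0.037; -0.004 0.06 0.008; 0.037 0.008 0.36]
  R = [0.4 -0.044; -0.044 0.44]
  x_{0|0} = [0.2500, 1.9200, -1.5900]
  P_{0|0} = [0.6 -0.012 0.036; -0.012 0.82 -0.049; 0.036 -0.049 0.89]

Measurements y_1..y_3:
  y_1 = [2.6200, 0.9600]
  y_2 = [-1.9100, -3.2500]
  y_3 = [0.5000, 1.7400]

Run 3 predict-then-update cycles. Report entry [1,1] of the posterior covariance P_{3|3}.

P_post[1,1] = 0.2991

step 1: x^-=[0.6404, 2.3624, -0.7568]  P^-=[1.1134 0.2691 0.1667; 0.2691 1.2820 0.1960; 0.1667 0.1960 0.9032]  S=[1.4784 -0.0445; -0.0445 1.7597]  K=[0.7128 0.2267; -0.0412 0.7162; 0.1043 -0.0174]  nu=[2.7025, -1.6976]  x^+=[2.1819, 1.0353, -0.4453]  P^+=[0.2862 0.0492 0.0642; 0.0492 0.3743 0.2276; 0.0642 0.2276 0.8865]
step 2: x^-=[2.6219, 1.4376, -0.0131]  P^-=[0.7520 0.2147 0.2221; 0.2147 0.6285 0.3322; 0.2221 0.3322 0.9767]  S=[1.0954 0.0472; 0.0472 1.0114]  K=[0.6304 0.2180; 0.0208 0.5561; 0.1559 0.0793]  nu=[-4.1143, -5.0321]  x^+=[-1.0689, -1.4460, -1.0537]  P^+=[0.2556 0.0610 0.0929; 0.0610 0.3142 0.2799; 0.0929 0.2799 0.9425]
step 3: x^-=[-1.5860, -1.8496, -1.1762]  P^-=[0.7233 0.2144 0.2574; 0.2144 0.5412 0.3662; 0.2574 0.3662 1.0260]  S=[1.0621 0.0627; 0.0627 0.9058]  K=[0.6217 0.2179; 0.0411 0.5122; 0.1841 0.1113]  nu=[1.6084, 3.4665]  x^+=[0.1694, -0.0080, -0.4942]  P^+=[0.2528 0.0656 0.1070; 0.0656 0.2991 0.3003; 0.1070 0.3003 0.9762]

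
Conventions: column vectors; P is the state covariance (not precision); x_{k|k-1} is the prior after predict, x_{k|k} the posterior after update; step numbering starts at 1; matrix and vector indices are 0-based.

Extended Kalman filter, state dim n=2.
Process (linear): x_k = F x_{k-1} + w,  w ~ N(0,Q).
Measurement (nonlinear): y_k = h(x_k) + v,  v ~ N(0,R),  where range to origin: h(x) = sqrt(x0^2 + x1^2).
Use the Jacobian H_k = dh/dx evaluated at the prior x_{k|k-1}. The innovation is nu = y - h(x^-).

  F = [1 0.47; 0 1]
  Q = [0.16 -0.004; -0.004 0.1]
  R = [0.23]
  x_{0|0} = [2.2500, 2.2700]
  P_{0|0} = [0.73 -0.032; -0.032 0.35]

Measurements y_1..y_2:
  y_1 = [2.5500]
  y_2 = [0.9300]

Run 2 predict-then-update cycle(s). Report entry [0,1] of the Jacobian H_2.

H_jac[0,1] = 0.5068

step 1: x^-=[3.3169, 2.2700]  P^-=[0.9372 0.1285; 0.1285 0.4500]  H_jac=[0.8252 0.5648]  S=[1.1316]  K=[0.7476; 0.3183]  nu=[-1.4693]  x^+=[2.2184, 1.8023]  P^+=[0.3047 -0.1408; -0.1408 0.3353]
step 2: x^-=[3.0655, 1.8023]  P^-=[0.4065 0.0128; 0.0128 0.4353]  H_jac=[0.8620 0.5068]  S=[0.6551]  K=[0.5448; 0.3537]  nu=[-2.6261]  x^+=[1.6348, 0.8735]  P^+=[0.2120 -0.1134; -0.1134 0.3534]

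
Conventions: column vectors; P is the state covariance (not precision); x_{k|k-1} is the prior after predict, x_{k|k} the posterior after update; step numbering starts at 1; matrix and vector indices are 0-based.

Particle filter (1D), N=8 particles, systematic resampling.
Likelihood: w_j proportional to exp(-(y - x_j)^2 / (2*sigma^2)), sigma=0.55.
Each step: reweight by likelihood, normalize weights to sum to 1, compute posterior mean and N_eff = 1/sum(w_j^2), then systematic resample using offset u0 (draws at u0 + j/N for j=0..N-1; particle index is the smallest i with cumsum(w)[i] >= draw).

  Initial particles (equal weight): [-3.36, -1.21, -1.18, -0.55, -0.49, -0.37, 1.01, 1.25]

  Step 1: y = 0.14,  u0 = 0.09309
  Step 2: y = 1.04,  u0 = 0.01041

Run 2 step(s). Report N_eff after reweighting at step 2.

step 1: w=[0.0000, 0.0229, 0.0261, 0.2121, 0.2417, 0.3031, 0.1333, 0.0608]  mean=-0.1952  Neff=4.5888  idx=[3, 3, 4, 4, 5, 5, 6, 7]
step 2: w=[0.0074, 0.0074, 0.0101, 0.0101, 0.0180, 0.0180, 0.4811, 0.4480]  mean=1.0146  Neff=2.3089  idx=[1, 6, 6, 6, 6, 7, 7, 7]

N_eff = 2.3089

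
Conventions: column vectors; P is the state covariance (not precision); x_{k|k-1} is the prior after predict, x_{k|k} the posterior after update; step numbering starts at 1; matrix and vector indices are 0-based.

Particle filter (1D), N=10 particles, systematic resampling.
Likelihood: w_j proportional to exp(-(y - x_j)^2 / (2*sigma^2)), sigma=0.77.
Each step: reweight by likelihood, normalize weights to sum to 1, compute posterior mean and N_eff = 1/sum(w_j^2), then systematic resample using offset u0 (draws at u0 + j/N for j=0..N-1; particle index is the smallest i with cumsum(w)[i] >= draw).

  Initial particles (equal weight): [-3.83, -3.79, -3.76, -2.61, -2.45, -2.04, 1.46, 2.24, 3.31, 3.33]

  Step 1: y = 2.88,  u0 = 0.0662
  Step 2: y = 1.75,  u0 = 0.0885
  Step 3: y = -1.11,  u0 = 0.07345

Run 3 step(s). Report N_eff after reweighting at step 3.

N_eff = 2.2066

step 1: w=[0.0000, 0.0000, 0.0000, 0.0000, 0.0000, 0.0000, 0.0705, 0.2734, 0.3305, 0.3256]  mean=2.8935  Neff=3.3904  idx=[6, 7, 7, 8, 8, 8, 8, 9, 9, 9]
step 2: w=[0.2705, 0.2371, 0.2371, 0.0373, 0.0373, 0.0373, 0.0373, 0.0354, 0.0354, 0.0354]  mean=2.3043  Neff=5.1301  idx=[0, 0, 1, 1, 1, 2, 2, 4, 6, 9]
step 3: w=[0.4758, 0.4758, 0.0097, 0.0097, 0.0097, 0.0097, 0.0097, 0.0000, 0.0000, 0.0000]  mean=1.4978  Neff=2.2066  idx=[0, 0, 0, 0, 0, 1, 1, 1, 1, 4]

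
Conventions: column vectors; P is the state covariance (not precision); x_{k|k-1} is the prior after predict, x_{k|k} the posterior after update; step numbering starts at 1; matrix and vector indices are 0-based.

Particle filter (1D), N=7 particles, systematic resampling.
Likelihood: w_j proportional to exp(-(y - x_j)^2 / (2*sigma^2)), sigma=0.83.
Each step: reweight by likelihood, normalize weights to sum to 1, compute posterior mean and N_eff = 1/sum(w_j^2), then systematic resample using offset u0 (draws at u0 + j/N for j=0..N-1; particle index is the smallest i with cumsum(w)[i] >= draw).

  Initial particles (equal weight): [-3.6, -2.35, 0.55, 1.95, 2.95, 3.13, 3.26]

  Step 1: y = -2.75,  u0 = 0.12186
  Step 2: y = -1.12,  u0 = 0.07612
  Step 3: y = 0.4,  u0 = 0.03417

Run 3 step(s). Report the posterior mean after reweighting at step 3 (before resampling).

post_mean = -2.3500

step 1: w=[0.3992, 0.6005, 0.0002, 0.0000, 0.0000, 0.0000, 0.0000]  mean=-2.8483  Neff=1.9230  idx=[0, 0, 1, 1, 1, 1, 1]
step 2: w=[0.0068, 0.0068, 0.1973, 0.1973, 0.1973, 0.1973, 0.1973]  mean=-2.3670  Neff=5.1366  idx=[2, 3, 3, 4, 5, 5, 6]
step 3: w=[0.1429, 0.1429, 0.1429, 0.1429, 0.1429, 0.1429, 0.1429]  mean=-2.3500  Neff=7.0000  idx=[0, 1, 2, 3, 4, 5, 6]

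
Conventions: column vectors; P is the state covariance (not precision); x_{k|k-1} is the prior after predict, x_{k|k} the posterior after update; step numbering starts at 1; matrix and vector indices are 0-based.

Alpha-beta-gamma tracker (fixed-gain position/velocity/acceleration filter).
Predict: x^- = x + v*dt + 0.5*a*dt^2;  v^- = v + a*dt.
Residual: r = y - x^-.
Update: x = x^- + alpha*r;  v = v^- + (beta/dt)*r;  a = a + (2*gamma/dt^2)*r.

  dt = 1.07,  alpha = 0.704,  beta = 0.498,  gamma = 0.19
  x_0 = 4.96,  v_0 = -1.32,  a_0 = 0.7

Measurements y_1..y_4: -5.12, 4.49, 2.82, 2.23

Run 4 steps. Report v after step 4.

v_post = 3.4508

step 1: x_pred=3.9483  r=-9.0683  x^+=-2.4358  v^+=-4.7916  a^+=-2.3098
step 2: x_pred=-8.8850  r=13.3750  x^+=0.5310  v^+=-1.0381  a^+=2.1294
step 3: x_pred=0.6392  r=2.1808  x^+=2.1745  v^+=2.2554  a^+=2.8532
step 4: x_pred=6.2211  r=-3.9911  x^+=3.4114  v^+=3.4508  a^+=1.5286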